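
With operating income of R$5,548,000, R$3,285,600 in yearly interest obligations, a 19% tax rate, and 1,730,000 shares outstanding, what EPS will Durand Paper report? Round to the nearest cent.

Interest = R$3,285,600.00, so EBT = R$5,548,000 − R$3,285,600.00 = R$2,262,400.00.
After tax at 19%: net income = R$2,262,400.00 × 0.81 = R$1,832,544.00.
EPS = R$1,832,544.00 ÷ 1,730,000 = R$1.06.

R$1.06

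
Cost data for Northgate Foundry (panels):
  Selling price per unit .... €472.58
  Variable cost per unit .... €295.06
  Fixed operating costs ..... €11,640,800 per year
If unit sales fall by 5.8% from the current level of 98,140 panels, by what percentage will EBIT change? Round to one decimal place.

-17.5%

At 98,140 units, contribution = 98,140 × €177.52 = €17,421,812.80.
Operating income = contribution − fixed costs = €17,421,812.80 − €11,640,800 = €5,781,012.80.
Degree of operating leverage = €17,421,812.80 / €5,781,012.80 = 3.0136.
%ΔEBIT = DOL × %ΔSales = 3.0136 × -5.8% = -17.5%.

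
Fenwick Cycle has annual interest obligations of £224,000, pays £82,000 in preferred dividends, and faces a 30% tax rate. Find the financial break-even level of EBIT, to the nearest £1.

Preferred dividends are paid after tax, so their pre-tax equivalent is £82,000 ÷ (1 − 0.30) = £117,142.86.
EPS = 0 when EBIT covers interest plus the pre-tax preferred burden: £224,000 + £117,142.86 = £341,142.86.

£341,143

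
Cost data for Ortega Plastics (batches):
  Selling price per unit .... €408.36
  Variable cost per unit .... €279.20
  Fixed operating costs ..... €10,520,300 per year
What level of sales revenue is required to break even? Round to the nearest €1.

Contribution margin per unit = €408.36 − €279.20 = €129.16, a CM ratio of €129.16 ÷ €408.36 = 0.3163.
Break-even revenue = fixed costs × price ÷ CM = €10,520,300 × €408.36 ÷ €129.16 = €33,261,611.

€33,261,611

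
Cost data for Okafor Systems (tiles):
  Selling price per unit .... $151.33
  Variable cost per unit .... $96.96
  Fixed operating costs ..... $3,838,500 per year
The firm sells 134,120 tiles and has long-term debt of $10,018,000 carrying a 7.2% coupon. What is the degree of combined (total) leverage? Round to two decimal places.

Contribution at this volume is 134,120 × $54.37 = $7,292,104.40.
EBIT = $7,292,104.40 − $3,838,500 = $3,453,604.40. Interest = $721,296.00.
DOL = $7,292,104.40 ÷ $3,453,604.40 = 2.1114; DFL = $3,453,604.40 ÷ $2,732,308.40 = 1.2640.
DCL = DOL × DFL = 2.1114 × 1.2640 = 2.6688.

2.67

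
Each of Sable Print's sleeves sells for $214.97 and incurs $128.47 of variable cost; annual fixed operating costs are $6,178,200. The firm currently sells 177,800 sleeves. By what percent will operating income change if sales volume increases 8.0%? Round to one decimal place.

+13.4%

Contribution at this volume is 177,800 × $86.50 = $15,379,700.00.
Subtracting fixed costs: EBIT = $15,379,700.00 − $6,178,200 = $9,201,500.00.
So DOL = total CM / EBIT = $15,379,700.00 / $9,201,500.00 = 1.6714.
Operating income changes by 1.6714 × +8.0% = +13.4%.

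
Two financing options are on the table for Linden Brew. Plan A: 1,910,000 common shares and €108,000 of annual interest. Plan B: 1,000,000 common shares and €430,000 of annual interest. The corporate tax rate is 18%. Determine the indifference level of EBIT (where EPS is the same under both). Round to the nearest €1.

At indifference, (EBIT − 108,000)(1 − t)/1,910,000 = (EBIT − 430,000)(1 − t)/1,000,000.
Cancelling (1 − t) and cross-multiplying: 1,000,000·(EBIT − 108,000) = 1,910,000·(EBIT − 430,000).
EBIT × (1,910,000 − 1,000,000) = 430,000 × 1,910,000 − 108,000 × 1,000,000 = 713,300,000,000, so EBIT = 713,300,000,000 ÷ 910,000 = 783,846.15.

€783,846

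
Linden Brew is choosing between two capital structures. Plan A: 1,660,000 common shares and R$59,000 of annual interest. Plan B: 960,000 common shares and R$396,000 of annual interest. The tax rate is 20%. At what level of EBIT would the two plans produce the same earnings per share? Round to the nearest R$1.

R$858,171

Set EPS_A = EPS_B: (EBIT − R$59,000)(1 − 0.20) ÷ 1,660,000 = (EBIT − R$396,000)(1 − 0.20) ÷ 960,000.
The (1 − t) factor cancels: (EBIT − 59,000) × 960,000 = (EBIT − 396,000) × 1,660,000.
Solving, EBIT = (396,000·1,660,000 − 59,000·960,000) / (1,660,000 − 960,000) = 600,720,000,000 / 700,000 = 858,171.43.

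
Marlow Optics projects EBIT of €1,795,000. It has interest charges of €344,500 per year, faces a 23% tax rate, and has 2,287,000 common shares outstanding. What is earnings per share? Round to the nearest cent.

Interest = €344,500.00, so EBT = €1,795,000 − €344,500.00 = €1,450,500.00.
Net income = €1,450,500.00 × (1 − 0.23) = €1,116,885.00.
Per share: €1,116,885.00 / 2,287,000 shares = €0.49.

€0.49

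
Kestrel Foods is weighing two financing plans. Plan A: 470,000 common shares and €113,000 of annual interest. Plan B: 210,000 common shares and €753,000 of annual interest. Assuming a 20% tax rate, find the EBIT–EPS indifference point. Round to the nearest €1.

€1,269,923

At indifference, (EBIT − 113,000)(1 − t)/470,000 = (EBIT − 753,000)(1 − t)/210,000.
Cancelling (1 − t) and cross-multiplying: 210,000·(EBIT − 113,000) = 470,000·(EBIT − 753,000).
EBIT × (470,000 − 210,000) = 753,000 × 470,000 − 113,000 × 210,000 = 330,180,000,000, so EBIT = 330,180,000,000 ÷ 260,000 = 1,269,923.08.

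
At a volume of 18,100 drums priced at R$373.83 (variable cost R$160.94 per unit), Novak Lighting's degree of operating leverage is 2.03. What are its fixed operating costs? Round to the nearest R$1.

R$1,955,127

Total contribution margin = 18,100 × R$212.89 = R$3,853,309.00.
DOL = contribution / EBIT, so EBIT = R$3,853,309.00 / 2.03 = R$1,898,181.77.
And FC = contribution − EBIT = R$3,853,309.00 − R$1,898,181.77 = R$1,955,127.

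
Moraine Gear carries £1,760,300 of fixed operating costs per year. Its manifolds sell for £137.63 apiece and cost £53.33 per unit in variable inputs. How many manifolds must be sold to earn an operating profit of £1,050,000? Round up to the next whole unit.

33,337 manifolds

Each unit contributes £137.63 − £53.33 = £84.30.
Required volume = (fixed costs + target profit) ÷ CM = (£1,760,300 + £1,050,000) ÷ £84.30 = 33,336.89, so 33,337 manifolds.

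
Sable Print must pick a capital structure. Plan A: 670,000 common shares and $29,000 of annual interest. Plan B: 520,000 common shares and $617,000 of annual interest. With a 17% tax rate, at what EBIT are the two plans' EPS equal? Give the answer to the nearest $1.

$2,655,400

At indifference, (EBIT − 29,000)(1 − t)/670,000 = (EBIT − 617,000)(1 − t)/520,000.
The (1 − t) factor cancels: (EBIT − 29,000) × 520,000 = (EBIT − 617,000) × 670,000.
Solving, EBIT = (617,000·670,000 − 29,000·520,000) / (670,000 − 520,000) = 398,310,000,000 / 150,000 = 2,655,400.00.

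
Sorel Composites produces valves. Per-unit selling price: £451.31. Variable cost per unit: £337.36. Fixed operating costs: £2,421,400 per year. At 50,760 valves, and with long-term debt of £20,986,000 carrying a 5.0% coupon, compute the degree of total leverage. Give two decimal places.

At 50,760 units, contribution = 50,760 × £113.95 = £5,784,102.00.
EBIT = £5,784,102.00 − £2,421,400 = £3,362,702.00. Interest = £1,049,300.00, so EBIT − I = £2,313,402.00.
Degree of total leverage = total CM / (EBIT − interest) = £5,784,102.00 / £2,313,402.00 = 2.5003.

2.50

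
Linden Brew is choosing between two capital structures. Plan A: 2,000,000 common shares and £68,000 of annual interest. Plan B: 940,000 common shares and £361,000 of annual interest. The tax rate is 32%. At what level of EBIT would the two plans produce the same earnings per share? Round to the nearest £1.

£620,830

At indifference, (EBIT − 68,000)(1 − t)/2,000,000 = (EBIT − 361,000)(1 − t)/940,000.
The (1 − t) factor cancels: (EBIT − 68,000) × 940,000 = (EBIT − 361,000) × 2,000,000.
Solving, EBIT = (361,000·2,000,000 − 68,000·940,000) / (2,000,000 − 940,000) = 658,080,000,000 / 1,060,000 = 620,830.19.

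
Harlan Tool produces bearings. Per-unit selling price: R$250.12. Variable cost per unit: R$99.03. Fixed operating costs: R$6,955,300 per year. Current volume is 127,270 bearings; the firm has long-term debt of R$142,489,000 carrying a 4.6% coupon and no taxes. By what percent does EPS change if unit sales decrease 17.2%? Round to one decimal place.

Total contribution margin = 127,270 × R$151.09 = R$19,229,224.30.
Subtracting fixed costs: EBIT = R$19,229,224.30 − R$6,955,300 = R$12,273,924.30.
After interest of R$6,554,494.00, pre-tax earnings = R$5,719,430.30.
Degree of combined leverage = contribution ÷ (EBIT − I) = R$19,229,224.30 ÷ R$5,719,430.30 = 3.3621.
EPS therefore changes by 3.3621 × (-17.2%) = -57.8%.

-57.8%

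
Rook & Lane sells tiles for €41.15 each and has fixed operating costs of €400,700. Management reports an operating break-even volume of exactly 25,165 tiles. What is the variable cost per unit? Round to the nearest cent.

€25.23

Contribution per unit must be FC / Q = €400,700 / 25,165 = €15.9229.
Hence VC = price − CM = €41.15 − €15.9229 = €25.23.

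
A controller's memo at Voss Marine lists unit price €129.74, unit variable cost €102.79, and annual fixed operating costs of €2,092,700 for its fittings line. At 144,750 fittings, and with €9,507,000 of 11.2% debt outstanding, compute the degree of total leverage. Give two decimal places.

Total contribution margin = 144,750 × €26.95 = €3,901,012.50.
EBIT = €3,901,012.50 − €2,092,700 = €1,808,312.50. Interest = €1,064,784.00.
DOL = €3,901,012.50 ÷ €1,808,312.50 = 2.1573; DFL = €1,808,312.50 ÷ €743,528.50 = 2.4321.
Combined leverage = 2.1573 × 2.4321 = 5.2468.

5.25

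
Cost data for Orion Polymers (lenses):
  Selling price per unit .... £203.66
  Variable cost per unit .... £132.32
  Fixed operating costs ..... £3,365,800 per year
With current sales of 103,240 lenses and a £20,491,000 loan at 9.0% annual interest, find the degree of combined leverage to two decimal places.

Contribution at this volume is 103,240 × £71.34 = £7,365,141.60.
EBIT = £7,365,141.60 − £3,365,800 = £3,999,341.60. Interest = £1,844,190.00, so EBIT − I = £2,155,151.60.
DCL = contribution ÷ (EBIT − I) = £7,365,141.60 ÷ £2,155,151.60 = 3.4175.

3.42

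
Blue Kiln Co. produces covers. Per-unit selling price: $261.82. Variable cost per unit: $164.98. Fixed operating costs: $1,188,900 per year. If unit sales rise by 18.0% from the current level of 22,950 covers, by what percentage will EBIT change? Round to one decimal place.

Total contribution margin = 22,950 × $96.84 = $2,222,478.00.
Operating income = contribution − fixed costs = $2,222,478.00 − $1,188,900 = $1,033,578.00.
Degree of operating leverage = $2,222,478.00 / $1,033,578.00 = 2.1503.
So EBIT moves 2.1503 × (+18.0%) = +38.7%.

+38.7%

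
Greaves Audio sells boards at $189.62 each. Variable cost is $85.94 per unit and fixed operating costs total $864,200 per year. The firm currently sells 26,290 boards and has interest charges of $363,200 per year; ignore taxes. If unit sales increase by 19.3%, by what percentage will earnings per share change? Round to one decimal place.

+35.1%

Total contribution margin = 26,290 × $103.68 = $2,725,747.20.
Subtracting fixed costs: EBIT = $2,725,747.20 − $864,200 = $1,861,547.20.
After interest of $363,200.00, pre-tax earnings = $1,498,347.20.
DCL = total CM / (EBIT − I) = $2,725,747.20 / $1,498,347.20 = 1.8192.
%ΔEPS = DCL × %ΔSales = 1.8192 × +19.3% = +35.1%.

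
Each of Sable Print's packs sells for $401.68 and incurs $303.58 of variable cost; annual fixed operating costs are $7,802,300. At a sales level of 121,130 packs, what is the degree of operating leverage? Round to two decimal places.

Contribution at this volume is 121,130 × $98.10 = $11,882,853.00.
EBIT = $11,882,853.00 − $7,802,300 = $4,080,553.00.
Degree of operating leverage = $11,882,853.00 / $4,080,553.00 = 2.9121.

2.91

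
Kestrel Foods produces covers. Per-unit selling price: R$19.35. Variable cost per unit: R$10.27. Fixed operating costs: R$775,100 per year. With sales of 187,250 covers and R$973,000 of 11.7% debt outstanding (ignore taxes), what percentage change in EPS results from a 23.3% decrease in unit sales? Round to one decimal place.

-48.8%

At 187,250 units, contribution = 187,250 × R$9.08 = R$1,700,230.00.
EBIT = R$1,700,230.00 − R$775,100 = R$925,130.00.
Interest = R$113,841.00, so EBIT − I = R$811,289.00.
Degree of combined leverage = contribution ÷ (EBIT − I) = R$1,700,230.00 ÷ R$811,289.00 = 2.0957.
%ΔEPS = DCL × %ΔSales = 2.0957 × -23.3% = -48.8%.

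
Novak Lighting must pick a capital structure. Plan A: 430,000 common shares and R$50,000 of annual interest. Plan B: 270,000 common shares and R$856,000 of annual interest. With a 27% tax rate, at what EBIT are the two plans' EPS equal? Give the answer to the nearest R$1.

At indifference, (EBIT − 50,000)(1 − t)/430,000 = (EBIT − 856,000)(1 − t)/270,000.
The (1 − t) factor cancels: (EBIT − 50,000) × 270,000 = (EBIT − 856,000) × 430,000.
Solving, EBIT = (856,000·430,000 − 50,000·270,000) / (430,000 − 270,000) = 354,580,000,000 / 160,000 = 2,216,125.00.

R$2,216,125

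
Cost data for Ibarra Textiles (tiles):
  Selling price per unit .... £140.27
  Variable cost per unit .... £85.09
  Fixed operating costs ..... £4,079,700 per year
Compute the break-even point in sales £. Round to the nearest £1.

Contribution margin per unit = £140.27 − £85.09 = £55.18, a CM ratio of £55.18 ÷ £140.27 = 0.3934.
Break-even revenue = fixed costs × price ÷ CM = £4,079,700 × £140.27 ÷ £55.18 = £10,370,778.

£10,370,778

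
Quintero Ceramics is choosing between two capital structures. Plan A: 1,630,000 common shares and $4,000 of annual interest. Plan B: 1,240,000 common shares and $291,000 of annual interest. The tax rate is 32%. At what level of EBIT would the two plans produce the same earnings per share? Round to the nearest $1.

At indifference, (EBIT − 4,000)(1 − t)/1,630,000 = (EBIT − 291,000)(1 − t)/1,240,000.
The (1 − t) factor cancels: (EBIT − 4,000) × 1,240,000 = (EBIT − 291,000) × 1,630,000.
EBIT × (1,630,000 − 1,240,000) = 291,000 × 1,630,000 − 4,000 × 1,240,000 = 469,370,000,000, so EBIT = 469,370,000,000 ÷ 390,000 = 1,203,512.82.

$1,203,513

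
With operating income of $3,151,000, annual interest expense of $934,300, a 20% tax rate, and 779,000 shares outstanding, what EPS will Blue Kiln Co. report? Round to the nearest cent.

$2.28

Pre-tax income = $3,151,000 − $934,300.00 = $2,216,700.00.
After tax at 20%: net income = $2,216,700.00 × 0.80 = $1,773,360.00.
Per share: $1,773,360.00 / 779,000 shares = $2.28.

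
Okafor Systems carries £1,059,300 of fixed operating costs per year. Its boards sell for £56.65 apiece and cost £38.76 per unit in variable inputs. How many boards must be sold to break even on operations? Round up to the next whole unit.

Each unit contributes £56.65 − £38.76 = £17.89.
Break-even Q = £1,059,300 / £17.89 = 59,211.85 → 59,212 boards.

59,212 boards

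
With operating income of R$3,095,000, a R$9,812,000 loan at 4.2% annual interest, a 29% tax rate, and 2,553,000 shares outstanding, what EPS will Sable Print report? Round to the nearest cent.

Pre-tax income = R$3,095,000 − R$412,104.00 = R$2,682,896.00.
Net income = R$2,682,896.00 × (1 − 0.29) = R$1,904,856.16.
Per share: R$1,904,856.16 / 2,553,000 shares = R$0.75.

R$0.75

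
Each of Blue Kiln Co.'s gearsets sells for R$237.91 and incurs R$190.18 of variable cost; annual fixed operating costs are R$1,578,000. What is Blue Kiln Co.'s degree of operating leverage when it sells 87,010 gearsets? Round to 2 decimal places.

Total contribution margin = 87,010 × R$47.73 = R$4,152,987.30.
EBIT = R$4,152,987.30 − R$1,578,000 = R$2,574,987.30.
DOL = contribution ÷ EBIT = R$4,152,987.30 ÷ R$2,574,987.30 = 1.6128.

1.61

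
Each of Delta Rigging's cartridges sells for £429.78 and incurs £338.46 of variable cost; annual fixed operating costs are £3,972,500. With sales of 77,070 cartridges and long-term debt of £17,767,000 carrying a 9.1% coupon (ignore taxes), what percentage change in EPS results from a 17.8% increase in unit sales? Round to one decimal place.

Contribution at this volume is 77,070 × £91.32 = £7,038,032.40.
EBIT = £7,038,032.40 − £3,972,500 = £3,065,532.40.
After interest of £1,616,797.00, pre-tax earnings = £1,448,735.40.
Degree of combined leverage = contribution ÷ (EBIT − I) = £7,038,032.40 ÷ £1,448,735.40 = 4.8581.
EPS therefore changes by 4.8581 × (+17.8%) = +86.5%.

+86.5%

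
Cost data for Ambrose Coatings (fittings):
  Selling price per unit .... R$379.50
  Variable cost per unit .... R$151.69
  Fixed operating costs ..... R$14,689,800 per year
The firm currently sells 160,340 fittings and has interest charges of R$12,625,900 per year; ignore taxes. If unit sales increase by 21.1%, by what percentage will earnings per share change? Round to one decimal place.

+83.7%

Total contribution margin = 160,340 × R$227.81 = R$36,527,055.40.
EBIT = R$36,527,055.40 − R$14,689,800 = R$21,837,255.40.
After interest of R$12,625,900.00, pre-tax earnings = R$9,211,355.40.
Degree of combined leverage = contribution ÷ (EBIT − I) = R$36,527,055.40 ÷ R$9,211,355.40 = 3.9654.
%ΔEPS = DCL × %ΔSales = 3.9654 × +21.1% = +83.7%.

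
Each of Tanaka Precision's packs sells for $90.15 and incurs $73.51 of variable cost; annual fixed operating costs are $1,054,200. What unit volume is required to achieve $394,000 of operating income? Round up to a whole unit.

87,032 packs

Each unit contributes $90.15 − $73.51 = $16.64.
Required volume = (fixed costs + target profit) ÷ CM = ($1,054,200 + $394,000) ÷ $16.64 = 87,031.25, so 87,032 packs.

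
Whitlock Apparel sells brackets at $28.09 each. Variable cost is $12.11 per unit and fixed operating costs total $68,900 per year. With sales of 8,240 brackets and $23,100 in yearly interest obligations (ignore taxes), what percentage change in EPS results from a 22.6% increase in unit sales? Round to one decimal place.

+75.0%

Total contribution margin = 8,240 × $15.98 = $131,675.20.
Operating income = contribution − fixed costs = $131,675.20 − $68,900 = $62,775.20.
After interest of $23,100.00, pre-tax earnings = $39,675.20.
Degree of combined leverage = contribution ÷ (EBIT − I) = $131,675.20 ÷ $39,675.20 = 3.3188.
EPS therefore changes by 3.3188 × (+22.6%) = +75.0%.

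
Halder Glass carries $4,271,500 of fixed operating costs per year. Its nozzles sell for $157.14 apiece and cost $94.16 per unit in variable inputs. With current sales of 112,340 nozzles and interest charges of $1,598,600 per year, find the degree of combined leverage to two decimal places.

5.87

At 112,340 units, contribution = 112,340 × $62.98 = $7,075,173.20.
EBIT = $7,075,173.20 − $4,271,500 = $2,803,673.20. Interest = $1,598,600.00, so EBIT − I = $1,205,073.20.
DCL = contribution ÷ (EBIT − I) = $7,075,173.20 ÷ $1,205,073.20 = 5.8712.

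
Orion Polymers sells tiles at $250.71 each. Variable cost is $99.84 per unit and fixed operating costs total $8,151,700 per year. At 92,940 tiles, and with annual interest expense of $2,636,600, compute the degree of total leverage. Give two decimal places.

Contribution at this volume is 92,940 × $150.87 = $14,021,857.80.
Subtracting fixed costs: EBIT = $14,021,857.80 − $8,151,700 = $5,870,157.80. Interest = $2,636,600.00, so EBIT − I = $3,233,557.80.
Degree of total leverage = total CM / (EBIT − interest) = $14,021,857.80 / $3,233,557.80 = 4.3364.

4.34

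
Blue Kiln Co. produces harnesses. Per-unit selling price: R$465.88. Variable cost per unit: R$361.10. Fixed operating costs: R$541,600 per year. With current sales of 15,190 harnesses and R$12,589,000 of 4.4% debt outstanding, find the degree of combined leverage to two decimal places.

Contribution at this volume is 15,190 × R$104.78 = R$1,591,608.20.
Subtracting fixed costs: EBIT = R$1,591,608.20 − R$541,600 = R$1,050,008.20. Interest = R$553,916.00, so EBIT − I = R$496,092.20.
DCL = contribution ÷ (EBIT − I) = R$1,591,608.20 ÷ R$496,092.20 = 3.2083.

3.21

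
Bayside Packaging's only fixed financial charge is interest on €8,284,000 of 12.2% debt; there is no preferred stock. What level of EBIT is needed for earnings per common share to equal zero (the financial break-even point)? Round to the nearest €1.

€1,010,648

Annual interest = 12.2% × €8,284,000 = €1,010,648.00.
Without preferred stock the financial break-even is simply EBIT = interest = €1,010,648.00.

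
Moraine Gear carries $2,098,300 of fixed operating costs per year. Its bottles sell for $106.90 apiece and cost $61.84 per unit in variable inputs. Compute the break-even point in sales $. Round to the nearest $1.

$4,977,991

Contribution margin per unit = $106.90 − $61.84 = $45.06, a CM ratio of $45.06 ÷ $106.90 = 0.4215.
Break-even sales = FC ÷ CM ratio = $2,098,300 × $106.90 / $45.06 = $4,977,991.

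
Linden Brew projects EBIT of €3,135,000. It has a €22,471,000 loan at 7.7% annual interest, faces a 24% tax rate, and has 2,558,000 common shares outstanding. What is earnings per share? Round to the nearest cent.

€0.42

Pre-tax income = €3,135,000 − €1,730,267.00 = €1,404,733.00.
After tax at 24%: net income = €1,404,733.00 × 0.76 = €1,067,597.08.
Per share: €1,067,597.08 / 2,558,000 shares = €0.42.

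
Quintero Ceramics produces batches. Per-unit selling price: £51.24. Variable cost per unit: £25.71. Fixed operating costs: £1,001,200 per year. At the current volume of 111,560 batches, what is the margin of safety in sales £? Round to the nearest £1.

Unit CM = price − variable cost = £51.24 − £25.71 = £25.53. Break-even units = £1,001,200 ÷ £25.53 = 39,216.61; break-even revenue = 39,216.61 × £51.24 = £2,009,458.99.
Current sales = 111,560 × £51.24 = £5,716,334.40.
Margin of safety = £5,716,334.40 − £2,009,458.99 = £3,706,875.

£3,706,875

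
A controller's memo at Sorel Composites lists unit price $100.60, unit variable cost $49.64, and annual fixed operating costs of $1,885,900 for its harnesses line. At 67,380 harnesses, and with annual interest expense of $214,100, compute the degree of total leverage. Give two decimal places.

2.57

Total contribution margin = 67,380 × $50.96 = $3,433,684.80.
Operating income = contribution − fixed costs = $3,433,684.80 − $1,885,900 = $1,547,784.80. Interest = $214,100.00.
DOL = $3,433,684.80 ÷ $1,547,784.80 = 2.2185; DFL = $1,547,784.80 ÷ $1,333,684.80 = 1.1605.
Combined leverage = 2.2185 × 1.1605 = 2.5746.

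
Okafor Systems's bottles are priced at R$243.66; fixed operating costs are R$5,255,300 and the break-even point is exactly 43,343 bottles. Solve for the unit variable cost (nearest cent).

At break-even, FC = Q × (P − VC), so P − VC = R$5,255,300 ÷ 43,343 = R$121.2491.
Variable cost per unit = R$243.66 − R$121.2491 = R$122.41.

R$122.41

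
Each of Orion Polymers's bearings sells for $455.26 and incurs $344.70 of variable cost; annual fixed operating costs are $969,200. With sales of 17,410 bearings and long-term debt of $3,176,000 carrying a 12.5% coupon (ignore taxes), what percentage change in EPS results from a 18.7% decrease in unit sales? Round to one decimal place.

Total contribution margin = 17,410 × $110.56 = $1,924,849.60.
Subtracting fixed costs: EBIT = $1,924,849.60 − $969,200 = $955,649.60.
Interest = $397,000.00, so EBIT − I = $558,649.60.
Degree of combined leverage = contribution ÷ (EBIT − I) = $1,924,849.60 ÷ $558,649.60 = 3.4455.
EPS therefore changes by 3.4455 × (-18.7%) = -64.4%.

-64.4%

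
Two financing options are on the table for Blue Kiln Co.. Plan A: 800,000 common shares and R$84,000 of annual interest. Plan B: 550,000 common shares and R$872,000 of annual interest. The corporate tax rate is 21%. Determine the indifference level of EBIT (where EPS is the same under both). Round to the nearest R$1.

R$2,605,600

Set EPS_A = EPS_B: (EBIT − R$84,000)(1 − 0.21) ÷ 800,000 = (EBIT − R$872,000)(1 − 0.21) ÷ 550,000.
Cancelling (1 − t) and cross-multiplying: 550,000·(EBIT − 84,000) = 800,000·(EBIT − 872,000).
Solving, EBIT = (872,000·800,000 − 84,000·550,000) / (800,000 − 550,000) = 651,400,000,000 / 250,000 = 2,605,600.00.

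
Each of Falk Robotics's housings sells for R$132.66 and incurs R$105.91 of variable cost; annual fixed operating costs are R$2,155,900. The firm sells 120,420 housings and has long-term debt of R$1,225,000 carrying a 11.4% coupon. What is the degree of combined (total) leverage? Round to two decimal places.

Total contribution margin = 120,420 × R$26.75 = R$3,221,235.00.
Subtracting fixed costs: EBIT = R$3,221,235.00 − R$2,155,900 = R$1,065,335.00. Interest = R$139,650.00, so EBIT − I = R$925,685.00.
Degree of total leverage = total CM / (EBIT − interest) = R$3,221,235.00 / R$925,685.00 = 3.4798.

3.48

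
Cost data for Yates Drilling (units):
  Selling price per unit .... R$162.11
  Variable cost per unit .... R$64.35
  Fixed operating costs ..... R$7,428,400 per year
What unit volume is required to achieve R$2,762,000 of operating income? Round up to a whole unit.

104,239 units

Unit CM = price − variable cost = R$162.11 − R$64.35 = R$97.76.
Required volume = (fixed costs + target profit) ÷ CM = (R$7,428,400 + R$2,762,000) ÷ R$97.76 = 104,238.95, so 104,239 units.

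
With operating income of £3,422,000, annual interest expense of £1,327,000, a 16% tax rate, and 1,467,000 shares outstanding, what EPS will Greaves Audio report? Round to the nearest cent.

£1.20

Pre-tax income = £3,422,000 − £1,327,000.00 = £2,095,000.00.
After tax at 16%: net income = £2,095,000.00 × 0.84 = £1,759,800.00.
Per share: £1,759,800.00 / 1,467,000 shares = £1.20.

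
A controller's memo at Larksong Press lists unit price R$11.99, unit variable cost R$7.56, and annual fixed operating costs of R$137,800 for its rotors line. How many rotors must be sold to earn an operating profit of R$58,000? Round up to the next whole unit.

44,199 rotors

Contribution margin per unit = R$11.99 − R$7.56 = R$4.43.
Units = (FC + target) / CM = (R$137,800 + R$58,000) / R$4.43 = 44,198.65, so 44,199 rotors.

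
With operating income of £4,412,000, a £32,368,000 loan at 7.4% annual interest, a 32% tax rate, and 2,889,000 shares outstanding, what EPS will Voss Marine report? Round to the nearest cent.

Pre-tax income = £4,412,000 − £2,395,232.00 = £2,016,768.00.
After tax at 32%: net income = £2,016,768.00 × 0.68 = £1,371,402.24.
Per share: £1,371,402.24 / 2,889,000 shares = £0.47.

£0.47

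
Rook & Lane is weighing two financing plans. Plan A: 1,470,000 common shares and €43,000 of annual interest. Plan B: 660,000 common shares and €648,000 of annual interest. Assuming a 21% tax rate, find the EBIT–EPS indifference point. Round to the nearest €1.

€1,140,963

At indifference, (EBIT − 43,000)(1 − t)/1,470,000 = (EBIT − 648,000)(1 − t)/660,000.
The (1 − t) factor cancels: (EBIT − 43,000) × 660,000 = (EBIT − 648,000) × 1,470,000.
Solving, EBIT = (648,000·1,470,000 − 43,000·660,000) / (1,470,000 − 660,000) = 924,180,000,000 / 810,000 = 1,140,962.96.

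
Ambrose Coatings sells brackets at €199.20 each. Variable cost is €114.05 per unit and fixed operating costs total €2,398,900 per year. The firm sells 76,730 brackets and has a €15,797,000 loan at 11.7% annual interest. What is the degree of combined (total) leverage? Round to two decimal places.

2.86

Total contribution margin = 76,730 × €85.15 = €6,533,559.50.
Subtracting fixed costs: EBIT = €6,533,559.50 − €2,398,900 = €4,134,659.50. Interest = €1,848,249.00, so EBIT − I = €2,286,410.50.
DCL = contribution ÷ (EBIT − I) = €6,533,559.50 ÷ €2,286,410.50 = 2.8576.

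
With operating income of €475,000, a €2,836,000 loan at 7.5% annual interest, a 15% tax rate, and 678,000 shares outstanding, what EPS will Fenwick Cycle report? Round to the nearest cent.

€0.33

Interest = €212,700.00, so EBT = €475,000 − €212,700.00 = €262,300.00.
Net income = €262,300.00 × (1 − 0.15) = €222,955.00.
EPS = €222,955.00 ÷ 678,000 = €0.33.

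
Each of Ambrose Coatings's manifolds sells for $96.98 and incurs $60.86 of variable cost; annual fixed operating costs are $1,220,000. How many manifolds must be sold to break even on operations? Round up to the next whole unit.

Contribution margin per unit = $96.98 − $60.86 = $36.12.
Break-even Q = $1,220,000 / $36.12 = 33,776.30 → 33,777 manifolds.

33,777 manifolds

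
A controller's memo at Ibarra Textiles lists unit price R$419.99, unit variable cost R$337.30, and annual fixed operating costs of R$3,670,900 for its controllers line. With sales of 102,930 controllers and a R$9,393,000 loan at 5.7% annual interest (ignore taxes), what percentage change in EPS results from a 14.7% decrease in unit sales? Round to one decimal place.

Contribution at this volume is 102,930 × R$82.69 = R$8,511,281.70.
Subtracting fixed costs: EBIT = R$8,511,281.70 − R$3,670,900 = R$4,840,381.70.
Interest = R$535,401.00, so EBIT − I = R$4,304,980.70.
Degree of combined leverage = contribution ÷ (EBIT − I) = R$8,511,281.70 ÷ R$4,304,980.70 = 1.9771.
%ΔEPS = DCL × %ΔSales = 1.9771 × -14.7% = -29.1%.

-29.1%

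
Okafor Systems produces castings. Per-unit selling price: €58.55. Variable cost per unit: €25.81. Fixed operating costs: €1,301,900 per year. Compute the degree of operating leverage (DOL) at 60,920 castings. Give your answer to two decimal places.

2.88

Contribution at this volume is 60,920 × €32.74 = €1,994,520.80.
Operating income = contribution − fixed costs = €1,994,520.80 − €1,301,900 = €692,620.80.
So DOL = total CM / EBIT = €1,994,520.80 / €692,620.80 = 2.8797.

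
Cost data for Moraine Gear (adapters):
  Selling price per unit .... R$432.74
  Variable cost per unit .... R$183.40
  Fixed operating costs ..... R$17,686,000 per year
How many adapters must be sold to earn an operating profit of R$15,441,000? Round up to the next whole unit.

132,859 adapters

Each unit contributes R$432.74 − R$183.40 = R$249.34.
Units = (FC + target) / CM = (R$17,686,000 + R$15,441,000) / R$249.34 = 132,858.75, so 132,859 adapters.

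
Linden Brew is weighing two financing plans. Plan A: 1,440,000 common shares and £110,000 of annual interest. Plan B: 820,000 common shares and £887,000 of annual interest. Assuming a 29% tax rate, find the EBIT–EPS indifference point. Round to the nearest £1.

Set EPS_A = EPS_B: (EBIT − £110,000)(1 − 0.29) ÷ 1,440,000 = (EBIT − £887,000)(1 − 0.29) ÷ 820,000.
Cancelling (1 − t) and cross-multiplying: 820,000·(EBIT − 110,000) = 1,440,000·(EBIT − 887,000).
EBIT × (1,440,000 − 820,000) = 887,000 × 1,440,000 − 110,000 × 820,000 = 1,187,080,000,000, so EBIT = 1,187,080,000,000 ÷ 620,000 = 1,914,645.16.

£1,914,645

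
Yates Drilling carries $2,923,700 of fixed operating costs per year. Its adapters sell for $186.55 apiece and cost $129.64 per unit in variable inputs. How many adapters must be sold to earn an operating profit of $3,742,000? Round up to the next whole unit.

Unit CM = price − variable cost = $186.55 − $129.64 = $56.91.
Required volume = (fixed costs + target profit) ÷ CM = ($2,923,700 + $3,742,000) ÷ $56.91 = 117,127.04, so 117,128 adapters.

117,128 adapters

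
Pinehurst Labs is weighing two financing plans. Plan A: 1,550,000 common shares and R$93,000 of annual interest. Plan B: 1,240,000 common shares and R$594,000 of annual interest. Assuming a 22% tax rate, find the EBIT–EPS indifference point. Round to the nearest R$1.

R$2,598,000

At indifference, (EBIT − 93,000)(1 − t)/1,550,000 = (EBIT − 594,000)(1 − t)/1,240,000.
Cancelling (1 − t) and cross-multiplying: 1,240,000·(EBIT − 93,000) = 1,550,000·(EBIT − 594,000).
Solving, EBIT = (594,000·1,550,000 − 93,000·1,240,000) / (1,550,000 − 1,240,000) = 805,380,000,000 / 310,000 = 2,598,000.00.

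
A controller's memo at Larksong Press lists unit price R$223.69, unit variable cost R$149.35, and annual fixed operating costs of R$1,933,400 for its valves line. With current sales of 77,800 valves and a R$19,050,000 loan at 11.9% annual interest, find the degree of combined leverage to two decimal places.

3.65

At 77,800 units, contribution = 77,800 × R$74.34 = R$5,783,652.00.
Operating income = contribution − fixed costs = R$5,783,652.00 − R$1,933,400 = R$3,850,252.00. Interest = R$2,266,950.00.
DOL = R$5,783,652.00 ÷ R$3,850,252.00 = 1.5021; DFL = R$3,850,252.00 ÷ R$1,583,302.00 = 2.4318.
DCL = DOL × DFL = 1.5021 × 2.4318 = 3.6528.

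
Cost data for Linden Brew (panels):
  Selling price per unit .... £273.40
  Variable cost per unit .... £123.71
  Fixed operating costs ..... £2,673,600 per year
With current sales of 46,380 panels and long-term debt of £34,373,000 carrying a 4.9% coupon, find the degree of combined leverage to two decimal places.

2.69

At 46,380 units, contribution = 46,380 × £149.69 = £6,942,622.20.
Operating income = contribution − fixed costs = £6,942,622.20 − £2,673,600 = £4,269,022.20. Interest = £1,684,277.00.
DOL = £6,942,622.20 ÷ £4,269,022.20 = 1.6263; DFL = £4,269,022.20 ÷ £2,584,745.20 = 1.6516.
Combined leverage = 1.6263 × 1.6516 = 2.6860.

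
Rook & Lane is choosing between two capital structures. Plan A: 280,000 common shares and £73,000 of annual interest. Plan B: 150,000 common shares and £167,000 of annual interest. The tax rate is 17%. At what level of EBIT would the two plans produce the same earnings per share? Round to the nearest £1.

£275,462

Set EPS_A = EPS_B: (EBIT − £73,000)(1 − 0.17) ÷ 280,000 = (EBIT − £167,000)(1 − 0.17) ÷ 150,000.
Cancelling (1 − t) and cross-multiplying: 150,000·(EBIT − 73,000) = 280,000·(EBIT − 167,000).
EBIT × (280,000 − 150,000) = 167,000 × 280,000 − 73,000 × 150,000 = 35,810,000,000, so EBIT = 35,810,000,000 ÷ 130,000 = 275,461.54.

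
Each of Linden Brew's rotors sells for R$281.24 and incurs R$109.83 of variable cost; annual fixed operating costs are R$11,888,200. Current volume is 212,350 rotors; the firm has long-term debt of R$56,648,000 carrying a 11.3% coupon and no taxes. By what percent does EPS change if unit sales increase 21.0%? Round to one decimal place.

At 212,350 units, contribution = 212,350 × R$171.41 = R$36,398,913.50.
EBIT = R$36,398,913.50 − R$11,888,200 = R$24,510,713.50.
After interest of R$6,401,224.00, pre-tax earnings = R$18,109,489.50.
DCL = total CM / (EBIT − I) = R$36,398,913.50 / R$18,109,489.50 = 2.0099.
EPS therefore changes by 2.0099 × (+21.0%) = +42.2%.

+42.2%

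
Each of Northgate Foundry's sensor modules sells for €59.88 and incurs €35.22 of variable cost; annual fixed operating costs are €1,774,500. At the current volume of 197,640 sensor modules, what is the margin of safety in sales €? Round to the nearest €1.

Contribution margin per unit = €59.88 − €35.22 = €24.66. Break-even units = €1,774,500 ÷ €24.66 = 71,958.64; break-even revenue = 71,958.64 × €59.88 = €4,308,883.21.
Actual sales revenue = 197,640 × €59.88 = €11,834,683.20.
Margin of safety = €11,834,683.20 − €4,308,883.21 = €7,525,800.

€7,525,800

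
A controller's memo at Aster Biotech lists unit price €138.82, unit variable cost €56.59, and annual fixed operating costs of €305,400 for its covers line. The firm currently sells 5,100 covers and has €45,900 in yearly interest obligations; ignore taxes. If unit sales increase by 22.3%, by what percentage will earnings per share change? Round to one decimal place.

Contribution at this volume is 5,100 × €82.23 = €419,373.00.
EBIT = €419,373.00 − €305,400 = €113,973.00.
Interest = €45,900.00, so EBIT − I = €68,073.00.
DCL = total CM / (EBIT − I) = €419,373.00 / €68,073.00 = 6.1606.
%ΔEPS = DCL × %ΔSales = 6.1606 × +22.3% = +137.4%.

+137.4%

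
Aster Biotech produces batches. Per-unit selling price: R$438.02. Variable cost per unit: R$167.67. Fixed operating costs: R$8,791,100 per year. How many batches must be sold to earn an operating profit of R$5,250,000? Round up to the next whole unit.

51,937 batches

Unit CM = price − variable cost = R$438.02 − R$167.67 = R$270.35.
Units = (FC + target) / CM = (R$8,791,100 + R$5,250,000) / R$270.35 = 51,936.75, so 51,937 batches.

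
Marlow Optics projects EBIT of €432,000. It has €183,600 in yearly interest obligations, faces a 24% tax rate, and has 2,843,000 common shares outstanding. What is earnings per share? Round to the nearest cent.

€0.07

Interest = €183,600.00, so EBT = €432,000 − €183,600.00 = €248,400.00.
After tax at 24%: net income = €248,400.00 × 0.76 = €188,784.00.
EPS = €188,784.00 ÷ 2,843,000 = €0.07.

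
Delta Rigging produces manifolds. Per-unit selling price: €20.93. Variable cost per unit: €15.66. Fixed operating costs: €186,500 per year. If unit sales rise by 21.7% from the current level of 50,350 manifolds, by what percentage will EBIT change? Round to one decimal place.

Total contribution margin = 50,350 × €5.27 = €265,344.50.
Operating income = contribution − fixed costs = €265,344.50 − €186,500 = €78,844.50.
Degree of operating leverage = €265,344.50 / €78,844.50 = 3.3654.
So EBIT moves 3.3654 × (+21.7%) = +73.0%.

+73.0%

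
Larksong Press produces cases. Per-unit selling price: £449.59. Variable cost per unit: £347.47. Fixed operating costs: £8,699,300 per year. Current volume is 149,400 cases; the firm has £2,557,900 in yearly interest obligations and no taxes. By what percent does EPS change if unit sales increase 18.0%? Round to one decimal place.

+68.7%

At 149,400 units, contribution = 149,400 × £102.12 = £15,256,728.00.
Operating income = contribution − fixed costs = £15,256,728.00 − £8,699,300 = £6,557,428.00.
Interest = £2,557,900.00, so EBIT − I = £3,999,528.00.
DCL = total CM / (EBIT − I) = £15,256,728.00 / £3,999,528.00 = 3.8146.
%ΔEPS = DCL × %ΔSales = 3.8146 × +18.0% = +68.7%.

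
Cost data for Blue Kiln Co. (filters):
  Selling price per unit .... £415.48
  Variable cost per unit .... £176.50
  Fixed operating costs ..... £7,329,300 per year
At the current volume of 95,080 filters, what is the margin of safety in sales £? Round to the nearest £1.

Unit CM = price − variable cost = £415.48 − £176.50 = £238.98. Break-even units = £7,329,300 ÷ £238.98 = 30,669.09; break-even revenue = 30,669.09 × £415.48 = £12,742,395.03.
Actual sales revenue = 95,080 × £415.48 = £39,503,838.40.
Margin of safety = £39,503,838.40 − £12,742,395.03 = £26,761,443.

£26,761,443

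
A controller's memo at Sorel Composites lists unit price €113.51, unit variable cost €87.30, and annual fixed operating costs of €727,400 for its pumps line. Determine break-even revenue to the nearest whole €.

€3,150,216

CM per unit = €113.51 − €87.30 = €26.21; CM ratio = €26.21 / €113.51 = 0.2309.
Break-even revenue = fixed costs × price ÷ CM = €727,400 × €113.51 ÷ €26.21 = €3,150,216.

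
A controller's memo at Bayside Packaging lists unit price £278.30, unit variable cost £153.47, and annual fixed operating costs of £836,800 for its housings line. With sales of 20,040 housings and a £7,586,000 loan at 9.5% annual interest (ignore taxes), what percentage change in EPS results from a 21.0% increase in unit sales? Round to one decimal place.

At 20,040 units, contribution = 20,040 × £124.83 = £2,501,593.20.
Operating income = contribution − fixed costs = £2,501,593.20 − £836,800 = £1,664,793.20.
Interest = £720,670.00, so EBIT − I = £944,123.20.
Degree of combined leverage = contribution ÷ (EBIT − I) = £2,501,593.20 ÷ £944,123.20 = 2.6496.
%ΔEPS = DCL × %ΔSales = 2.6496 × +21.0% = +55.6%.

+55.6%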